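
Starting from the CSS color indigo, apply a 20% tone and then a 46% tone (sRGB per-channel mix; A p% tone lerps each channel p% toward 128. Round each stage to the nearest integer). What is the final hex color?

#694981

CSS indigo is rgb(75, 0, 130).
Per channel, c → c + 0.2(128 − c):
  R: 75 + 0.2×(128−75) = 75 + 10.6 = 85.6 → 86
  G: 0 + 25.6 = 25.6 → 26
  B: 130 − 0.4 = 129.6 → 130
After the tone: rgb(86, 26, 130) = #561a82.
Per channel, c → c + 0.46(128 − c):
  R: 86 + 19.32 = 105.32 → 105
  G: 26 + 0.46×(128−26) = 26 + 46.92 = 72.92 → 73
  B: 130 + 0.46×(128−130) = 130 − 0.92 = 129.08 → 129
rgb(105, 73, 129) = #694981.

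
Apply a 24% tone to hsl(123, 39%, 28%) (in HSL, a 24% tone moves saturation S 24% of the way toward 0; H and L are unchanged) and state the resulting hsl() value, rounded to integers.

hsl(123, 30%, 28%)

S moves 24% from 39 toward 0: 39 − 9.36 = 29.64 → 30.
H and L are unchanged.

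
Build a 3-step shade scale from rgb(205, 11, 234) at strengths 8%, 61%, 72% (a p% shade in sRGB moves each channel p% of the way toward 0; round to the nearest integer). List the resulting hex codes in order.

8%: (205 − 16.4 = 188.6→189, 11 − 0.88 = 10.12→10, 234 − 18.72 = 215.28→215) → #BD0AD7
61%: (205 − 125.05 = 79.95→80, 11 − 6.71 = 4.29→4, 234 − 142.74 = 91.26→91) → #50045B
72%: (205 − 147.6 = 57.4→57, 11 − 7.92 = 3.08→3, 234 − 168.48 = 65.52→66) → #390342

#BD0AD7, #50045B, #390342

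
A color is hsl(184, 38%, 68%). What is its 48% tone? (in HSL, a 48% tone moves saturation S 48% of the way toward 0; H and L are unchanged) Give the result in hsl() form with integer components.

S moves 48% from 38 toward 0: 38 − 18.24 = 19.76 → 20.
H and L are unchanged.

hsl(184, 20%, 68%)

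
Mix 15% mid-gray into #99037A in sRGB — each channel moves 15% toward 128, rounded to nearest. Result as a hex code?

#95167B

#99037A is rgb(153, 3, 122).
A 15% tone moves each channel 15% toward 128:
  R: 153 + 0.15×(128−153) = 153 − 3.75 = 149.25 → 149
  G: 3 + 18.75 = 21.75 → 22
  B: 122 + 0.9 = 122.9 → 123
rgb(149, 22, 123) = #95167B.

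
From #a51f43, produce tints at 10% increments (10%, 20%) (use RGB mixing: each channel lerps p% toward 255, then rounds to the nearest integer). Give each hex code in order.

#ae3556, #b74c69

#a51f43 is rgb(165, 31, 67).
10%: (165 + 9 = 174→174, 31 + 22.4 = 53.4→53, 67 + 18.8 = 85.8→86) → #ae3556
20%: (165 + 18 = 183→183, 31 + 44.8 = 75.8→76, 67 + 37.6 = 104.6→105) → #b74c69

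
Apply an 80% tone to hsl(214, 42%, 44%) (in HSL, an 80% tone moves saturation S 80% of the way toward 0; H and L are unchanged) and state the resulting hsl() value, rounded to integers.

S moves 80% from 42 toward 0: 42 − 33.6 = 8.4 → 8.
H and L are unchanged.

hsl(214, 8%, 44%)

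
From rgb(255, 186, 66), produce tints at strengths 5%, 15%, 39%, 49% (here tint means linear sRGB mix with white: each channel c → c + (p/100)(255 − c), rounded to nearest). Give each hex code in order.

#FFBD4B, #FFC45E, #FFD58C, #FFDC9F

5%: (255→255, 186 + 3.45 = 189.45→189, 66 + 9.45 = 75.45→75) → #FFBD4B
15%: (255→255, 186 + 10.35 = 196.35→196, 66 + 28.35 = 94.35→94) → #FFC45E
39%: (255→255, 186 + 26.91 = 212.91→213, 66 + 73.71 = 139.71→140) → #FFD58C
49%: (255→255, 186 + 33.81 = 219.81→220, 66 + 92.61 = 158.61→159) → #FFDC9F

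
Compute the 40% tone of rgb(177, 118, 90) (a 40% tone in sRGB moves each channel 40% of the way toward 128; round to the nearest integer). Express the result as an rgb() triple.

rgb(157, 122, 105)

A 40% tone moves each channel 40% toward 128:
  R: 177 + 0.4×(128−177) = 177 − 19.6 = 157.4 → 157
  G: 118 + 0.4×(128−118) = 118 + 4 = 122 → 122
  B: 90 + 0.4×(128−90) = 90 + 15.2 = 105.2 → 105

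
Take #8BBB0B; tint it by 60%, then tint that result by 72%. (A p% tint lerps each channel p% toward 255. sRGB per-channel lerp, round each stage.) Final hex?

#8BBB0B is rgb(139, 187, 11).
Lerp each channel 60% toward 255:
  R: 139 + 0.6×(255−139) = 139 + 69.6 = 208.6 → 209
  G: 187 + 0.6×(255−187) = 187 + 40.8 = 227.8 → 228
  B: 11 + 0.6×(255−11) = 11 + 146.4 = 157.4 → 157
After the tint: rgb(209, 228, 157) = #D1E49D.
Lerp each channel 72% toward 255:
  R: 209 + 33.12 = 242.12 → 242
  G: 228 + 19.44 = 247.44 → 247
  B: 157 + 70.56 = 227.56 → 228
rgb(242, 247, 228) = #F2F7E4.

#F2F7E4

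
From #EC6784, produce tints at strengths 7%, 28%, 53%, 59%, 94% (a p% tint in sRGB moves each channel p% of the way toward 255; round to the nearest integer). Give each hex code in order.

#ED728D, #F192A6, #F6B8C5, #F7C1CD, #FEF6F8

#EC6784 is rgb(236, 103, 132).
7%: (236 + 1.33 = 237.33→237, 103 + 10.64 = 113.64→114, 132 + 8.61 = 140.61→141) → #ED728D
28%: (236 + 5.32 = 241.32→241, 103 + 42.56 = 145.56→146, 132 + 34.44 = 166.44→166) → #F192A6
53%: (236 + 10.07 = 246.07→246, 103 + 80.56 = 183.56→184, 132 + 65.19 = 197.19→197) → #F6B8C5
59%: (236 + 11.21 = 247.21→247, 103 + 89.68 = 192.68→193, 132 + 72.57 = 204.57→205) → #F7C1CD
94%: (236 + 17.86 = 253.86→254, 103 + 142.88 = 245.88→246, 132 + 115.62 = 247.62→248) → #FEF6F8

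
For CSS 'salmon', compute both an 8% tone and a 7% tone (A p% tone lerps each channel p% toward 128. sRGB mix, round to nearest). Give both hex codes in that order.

CSS salmon is rgb(250, 128, 114).
8% tone:
  R: 250 − 9.76 = 240.24 → 240
  G: 128 + 0 = 128 → 128
  B: 114 + 0.08×(128−114) = 114 + 1.12 = 115.12 → 115
  → #F08073
7% tone:
  R: 250 − 8.54 = 241.46 → 241
  G: 128 + 0 = 128 → 128
  B: 114 + 0.07×(128−114) = 114 + 0.98 = 114.98 → 115
  → #F18073

#F08073, #F18073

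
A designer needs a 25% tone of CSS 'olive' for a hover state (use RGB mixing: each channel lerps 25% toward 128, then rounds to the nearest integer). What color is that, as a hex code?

CSS olive is rgb(128, 128, 0).
Lerp each channel 25% toward 128:
  R: 128 + 0.25×(128−128) = 128 + 0 = 128 → 128
  G: 128 + 0.25×(128−128) = 128 + 0 = 128 → 128
  B: 0 + 0.25×(128−0) = 0 + 32 = 32 → 32
rgb(128, 128, 32) = #808020.

#808020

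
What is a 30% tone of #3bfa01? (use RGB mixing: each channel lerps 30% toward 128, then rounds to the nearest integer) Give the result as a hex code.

#50d527

#3bfa01 is rgb(59, 250, 1).
Per channel, c → c + 0.3(128 − c):
  R: 59 + 0.3×(128−59) = 59 + 20.7 = 79.7 → 80
  G: 250 + 0.3×(128−250) = 250 − 36.6 = 213.4 → 213
  B: 1 + 0.3×(128−1) = 1 + 38.1 = 39.1 → 39
rgb(80, 213, 39) = #50d527.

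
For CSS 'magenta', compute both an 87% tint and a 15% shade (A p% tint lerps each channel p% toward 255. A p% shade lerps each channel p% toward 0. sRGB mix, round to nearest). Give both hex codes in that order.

#FFDEFF, #D900D9

CSS magenta is rgb(255, 0, 255).
87% tint:
  R: 255 + 0.87×(255−255) = 255 + 0 = 255 → 255
  G: 0 + 0.87×(255−0) = 0 + 221.85 = 221.85 → 222
  B: 255 + 0.87×(255−255) = 255 + 0 = 255 → 255
  → #FFDEFF
15% shade:
  R: 255 + 0.15×(0−255) = 255 − 38.25 = 216.75 → 217
  G: 0 + 0.15×(0−0) = 0 + 0 = 0 → 0
  B: 255 − 38.25 = 216.75 → 217
  → #D900D9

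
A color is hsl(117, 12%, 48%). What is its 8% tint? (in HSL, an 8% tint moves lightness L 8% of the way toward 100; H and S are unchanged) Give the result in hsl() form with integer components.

L moves 8% from 48 toward 100: 48 + 4.16 = 52.16 → 52.
H and S are unchanged.

hsl(117, 12%, 52%)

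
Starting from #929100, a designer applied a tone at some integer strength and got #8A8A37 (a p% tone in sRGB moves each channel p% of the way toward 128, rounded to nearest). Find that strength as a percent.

43%

#929100 is rgb(146, 145, 0); #8A8A37 is rgb(138, 138, 55).
On the B channel (widest range): 55 ≈ 0 + (p/100)(128 − 0), so p ≈ 100×(55 − 0)/(128 − 0) = 5500/128 = 42.97.
p = 43 reproduces all three channels after rounding.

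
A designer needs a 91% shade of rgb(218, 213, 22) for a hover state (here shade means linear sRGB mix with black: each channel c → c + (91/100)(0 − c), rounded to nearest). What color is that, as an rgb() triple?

rgb(20, 19, 2)

Lerp each channel 91% toward 0:
  R: 218 − 198.38 = 19.62 → 20
  G: 213 + 0.91×(0−213) = 213 − 193.83 = 19.17 → 19
  B: 22 − 20.02 = 1.98 → 2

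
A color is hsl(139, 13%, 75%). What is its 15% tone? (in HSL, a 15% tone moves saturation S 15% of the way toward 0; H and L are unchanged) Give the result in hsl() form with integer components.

hsl(139, 11%, 75%)

S moves 15% from 13 toward 0: 13 − 1.95 = 11.05 → 11.
H and L are unchanged.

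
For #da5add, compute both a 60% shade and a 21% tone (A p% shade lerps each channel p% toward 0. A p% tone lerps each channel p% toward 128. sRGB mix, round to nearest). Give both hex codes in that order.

#da5add is rgb(218, 90, 221).
60% shade:
  R: 218 + 0.6×(0−218) = 218 − 130.8 = 87.2 → 87
  G: 90 − 54 = 36 → 36
  B: 221 + 0.6×(0−221) = 221 − 132.6 = 88.4 → 88
  → #572458
21% tone:
  R: 218 + 0.21×(128−218) = 218 − 18.9 = 199.1 → 199
  G: 90 + 7.98 = 97.98 → 98
  B: 221 + 0.21×(128−221) = 221 − 19.53 = 201.47 → 201
  → #c762c9

#572458, #c762c9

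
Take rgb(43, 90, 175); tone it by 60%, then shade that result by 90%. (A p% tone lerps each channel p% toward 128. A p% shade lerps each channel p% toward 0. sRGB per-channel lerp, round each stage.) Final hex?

#090b0f

Per channel, c → c + 0.6(128 − c):
  R: 43 + 0.6×(128−43) = 43 + 51 = 94 → 94
  G: 90 + 0.6×(128−90) = 90 + 22.8 = 112.8 → 113
  B: 175 + 0.6×(128−175) = 175 − 28.2 = 146.8 → 147
After the tone: rgb(94, 113, 147) = #5e7193.
Lerp each channel 90% toward 0:
  R: 94 + 0.9×(0−94) = 94 − 84.6 = 9.4 → 9
  G: 113 − 101.7 = 11.3 → 11
  B: 147 − 132.3 = 14.7 → 15
rgb(9, 11, 15) = #090b0f.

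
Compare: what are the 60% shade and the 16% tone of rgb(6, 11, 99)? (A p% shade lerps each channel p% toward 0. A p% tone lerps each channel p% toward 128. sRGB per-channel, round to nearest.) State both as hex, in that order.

#020428, #1A1E68

60% shade:
  R: 6 + 0.6×(0−6) = 6 − 3.6 = 2.4 → 2
  G: 11 − 6.6 = 4.4 → 4
  B: 99 + 0.6×(0−99) = 99 − 59.4 = 39.6 → 40
  → #020428
16% tone:
  R: 6 + 0.16×(128−6) = 6 + 19.52 = 25.52 → 26
  G: 11 + 0.16×(128−11) = 11 + 18.72 = 29.72 → 30
  B: 99 + 4.64 = 103.64 → 104
  → #1A1E68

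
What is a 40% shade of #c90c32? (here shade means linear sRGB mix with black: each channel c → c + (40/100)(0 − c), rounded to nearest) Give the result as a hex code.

#79071e

#c90c32 is rgb(201, 12, 50).
Per channel, c → c + 0.4(0 − c):
  R: 201 + 0.4×(0−201) = 201 − 80.4 = 120.6 → 121
  G: 12 − 4.8 = 7.2 → 7
  B: 50 − 20 = 30 → 30
rgb(121, 7, 30) = #79071e.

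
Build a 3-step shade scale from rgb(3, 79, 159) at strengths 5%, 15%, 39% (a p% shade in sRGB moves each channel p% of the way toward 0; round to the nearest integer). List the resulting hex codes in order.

#034b97, #034387, #023061

5%: (3→3, 79 − 3.95 = 75.05→75, 159 − 7.95 = 151.05→151) → #034b97
15%: (3→3, 79 − 11.85 = 67.15→67, 159 − 23.85 = 135.15→135) → #034387
39%: (3 − 1.17 = 1.83→2, 79 − 30.81 = 48.19→48, 159 − 62.01 = 96.99→97) → #023061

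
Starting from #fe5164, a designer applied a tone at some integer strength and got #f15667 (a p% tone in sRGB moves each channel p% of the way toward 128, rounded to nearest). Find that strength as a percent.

10%

#fe5164 is rgb(254, 81, 100); #f15667 is rgb(241, 86, 103).
On the R channel (widest range): 241 ≈ 254 + (p/100)(128 − 254), so p ≈ 100×(241 − 254)/(128 − 254) = -1300/-126 = 10.32.
p = 10 reproduces all three channels after rounding.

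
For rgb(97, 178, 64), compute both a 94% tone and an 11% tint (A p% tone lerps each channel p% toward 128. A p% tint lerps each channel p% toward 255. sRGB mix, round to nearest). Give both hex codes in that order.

94% tone:
  R: 97 + 0.94×(128−97) = 97 + 29.14 = 126.14 → 126
  G: 178 + 0.94×(128−178) = 178 − 47 = 131 → 131
  B: 64 + 0.94×(128−64) = 64 + 60.16 = 124.16 → 124
  → #7E837C
11% tint:
  R: 97 + 0.11×(255−97) = 97 + 17.38 = 114.38 → 114
  G: 178 + 8.47 = 186.47 → 186
  B: 64 + 0.11×(255−64) = 64 + 21.01 = 85.01 → 85
  → #72BA55

#7E837C, #72BA55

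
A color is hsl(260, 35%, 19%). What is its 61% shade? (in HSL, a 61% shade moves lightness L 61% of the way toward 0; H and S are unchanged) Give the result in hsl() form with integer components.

L moves 61% from 19 toward 0: 19 − 11.59 = 7.41 → 7.
H and S are unchanged.

hsl(260, 35%, 7%)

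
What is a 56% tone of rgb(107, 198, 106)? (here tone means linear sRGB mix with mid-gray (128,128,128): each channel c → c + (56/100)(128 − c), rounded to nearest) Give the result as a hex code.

Lerp each channel 56% toward 128:
  R: 107 + 0.56×(128−107) = 107 + 11.76 = 118.76 → 119
  G: 198 − 39.2 = 158.8 → 159
  B: 106 + 0.56×(128−106) = 106 + 12.32 = 118.32 → 118
rgb(119, 159, 118) = #779f76.

#779f76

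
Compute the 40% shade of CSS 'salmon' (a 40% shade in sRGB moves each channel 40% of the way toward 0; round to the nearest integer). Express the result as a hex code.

#964D44

CSS salmon is rgb(250, 128, 114).
Lerp each channel 40% toward 0:
  R: 250 + 0.4×(0−250) = 250 − 100 = 150 → 150
  G: 128 − 51.2 = 76.8 → 77
  B: 114 + 0.4×(0−114) = 114 − 45.6 = 68.4 → 68
rgb(150, 77, 68) = #964D44.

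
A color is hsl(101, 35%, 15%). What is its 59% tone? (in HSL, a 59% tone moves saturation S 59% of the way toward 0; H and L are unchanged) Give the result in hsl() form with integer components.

S moves 59% from 35 toward 0: 35 − 20.65 = 14.35 → 14.
H and L are unchanged.

hsl(101, 14%, 15%)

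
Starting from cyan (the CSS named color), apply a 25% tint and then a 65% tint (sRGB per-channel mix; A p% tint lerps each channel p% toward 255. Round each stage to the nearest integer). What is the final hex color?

#BCFFFF

CSS cyan is rgb(0, 255, 255).
Per channel, c → c + 0.25(255 − c):
  R: 0 + 0.25×(255−0) = 0 + 63.75 = 63.75 → 64
  G: 255 + 0 = 255 → 255
  B: 255 + 0.25×(255−255) = 255 + 0 = 255 → 255
After the tint: rgb(64, 255, 255) = #40FFFF.
A 65% tint moves each channel 65% toward 255:
  R: 64 + 0.65×(255−64) = 64 + 124.15 = 188.15 → 188
  G: 255 + 0 = 255 → 255
  B: 255 + 0.65×(255−255) = 255 + 0 = 255 → 255
rgb(188, 255, 255) = #BCFFFF.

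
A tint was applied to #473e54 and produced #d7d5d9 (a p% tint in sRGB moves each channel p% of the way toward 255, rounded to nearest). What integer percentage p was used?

#473e54 is rgb(71, 62, 84); #d7d5d9 is rgb(215, 213, 217).
On the G channel (widest range): 213 ≈ 62 + (p/100)(255 − 62), so p ≈ 100×(213 − 62)/(255 − 62) = 15100/193 = 78.24.
p = 78 reproduces all three channels after rounding.

78%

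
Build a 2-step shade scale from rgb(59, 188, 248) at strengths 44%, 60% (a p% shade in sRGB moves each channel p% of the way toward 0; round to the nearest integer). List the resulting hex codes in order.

44%: (59 − 25.96 = 33.04→33, 188 − 82.72 = 105.28→105, 248 − 109.12 = 138.88→139) → #21698B
60%: (59 − 35.4 = 23.6→24, 188 − 112.8 = 75.2→75, 248 − 148.8 = 99.2→99) → #184B63

#21698B, #184B63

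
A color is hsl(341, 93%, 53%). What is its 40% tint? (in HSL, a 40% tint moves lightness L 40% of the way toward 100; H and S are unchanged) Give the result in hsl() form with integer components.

hsl(341, 93%, 72%)

L moves 40% from 53 toward 100: 53 + 18.8 = 71.8 → 72.
H and S are unchanged.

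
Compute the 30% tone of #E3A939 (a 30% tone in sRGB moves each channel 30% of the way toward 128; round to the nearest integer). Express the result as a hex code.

#C59D4E

#E3A939 is rgb(227, 169, 57).
A 30% tone moves each channel 30% toward 128:
  R: 227 − 29.7 = 197.3 → 197
  G: 169 + 0.3×(128−169) = 169 − 12.3 = 156.7 → 157
  B: 57 + 0.3×(128−57) = 57 + 21.3 = 78.3 → 78
rgb(197, 157, 78) = #C59D4E.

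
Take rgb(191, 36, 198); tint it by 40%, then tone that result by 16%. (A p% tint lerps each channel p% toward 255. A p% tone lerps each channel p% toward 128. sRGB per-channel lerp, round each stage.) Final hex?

#CB7DCE

Lerp each channel 40% toward 255:
  R: 191 + 0.4×(255−191) = 191 + 25.6 = 216.6 → 217
  G: 36 + 87.6 = 123.6 → 124
  B: 198 + 22.8 = 220.8 → 221
After the tint: rgb(217, 124, 221) = #D97CDD.
Lerp each channel 16% toward 128:
  R: 217 − 14.24 = 202.76 → 203
  G: 124 + 0.16×(128−124) = 124 + 0.64 = 124.64 → 125
  B: 221 − 14.88 = 206.12 → 206
rgb(203, 125, 206) = #CB7DCE.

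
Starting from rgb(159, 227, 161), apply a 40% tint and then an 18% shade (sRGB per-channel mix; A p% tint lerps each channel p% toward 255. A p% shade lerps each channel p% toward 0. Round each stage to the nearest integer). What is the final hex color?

#a2c3a3

Per channel, c → c + 0.4(255 − c):
  R: 159 + 0.4×(255−159) = 159 + 38.4 = 197.4 → 197
  G: 227 + 0.4×(255−227) = 227 + 11.2 = 238.2 → 238
  B: 161 + 0.4×(255−161) = 161 + 37.6 = 198.6 → 199
After the tint: rgb(197, 238, 199) = #c5eec7.
An 18% shade moves each channel 18% toward 0:
  R: 197 + 0.18×(0−197) = 197 − 35.46 = 161.54 → 162
  G: 238 + 0.18×(0−238) = 238 − 42.84 = 195.16 → 195
  B: 199 − 35.82 = 163.18 → 163
rgb(162, 195, 163) = #a2c3a3.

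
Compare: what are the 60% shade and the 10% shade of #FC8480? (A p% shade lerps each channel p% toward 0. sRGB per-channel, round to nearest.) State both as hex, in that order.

#653533, #E37773

#FC8480 is rgb(252, 132, 128).
60% shade:
  R: 252 − 151.2 = 100.8 → 101
  G: 132 + 0.6×(0−132) = 132 − 79.2 = 52.8 → 53
  B: 128 + 0.6×(0−128) = 128 − 76.8 = 51.2 → 51
  → #653533
10% shade:
  R: 252 + 0.1×(0−252) = 252 − 25.2 = 226.8 → 227
  G: 132 − 13.2 = 118.8 → 119
  B: 128 − 12.8 = 115.2 → 115
  → #E37773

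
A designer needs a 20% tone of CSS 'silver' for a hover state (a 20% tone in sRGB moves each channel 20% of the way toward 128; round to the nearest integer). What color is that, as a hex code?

#B3B3B3

CSS silver is rgb(192, 192, 192).
Lerp each channel 20% toward 128:
  R: 192 + 0.2×(128−192) = 192 − 12.8 = 179.2 → 179
  G: 192 + 0.2×(128−192) = 192 − 12.8 = 179.2 → 179
  B: 192 + 0.2×(128−192) = 192 − 12.8 = 179.2 → 179
rgb(179, 179, 179) = #B3B3B3.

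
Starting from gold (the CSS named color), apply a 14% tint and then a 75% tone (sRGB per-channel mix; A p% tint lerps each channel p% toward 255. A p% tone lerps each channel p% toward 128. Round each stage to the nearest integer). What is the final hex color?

CSS gold is rgb(255, 215, 0).
Per channel, c → c + 0.14(255 − c):
  R: 255 + 0.14×(255−255) = 255 + 0 = 255 → 255
  G: 215 + 0.14×(255−215) = 215 + 5.6 = 220.6 → 221
  B: 0 + 35.7 = 35.7 → 36
After the tint: rgb(255, 221, 36) = #ffdd24.
A 75% tone moves each channel 75% toward 128:
  R: 255 − 95.25 = 159.75 → 160
  G: 221 − 69.75 = 151.25 → 151
  B: 36 + 0.75×(128−36) = 36 + 69 = 105 → 105
rgb(160, 151, 105) = #a09769.

#a09769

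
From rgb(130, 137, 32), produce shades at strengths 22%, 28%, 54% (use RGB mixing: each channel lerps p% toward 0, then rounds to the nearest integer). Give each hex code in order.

#656B19, #5E6317, #3C3F0F

22%: (130 − 28.6 = 101.4→101, 137 − 30.14 = 106.86→107, 32 − 7.04 = 24.96→25) → #656B19
28%: (130 − 36.4 = 93.6→94, 137 − 38.36 = 98.64→99, 32 − 8.96 = 23.04→23) → #5E6317
54%: (130 − 70.2 = 59.8→60, 137 − 73.98 = 63.02→63, 32 − 17.28 = 14.72→15) → #3C3F0F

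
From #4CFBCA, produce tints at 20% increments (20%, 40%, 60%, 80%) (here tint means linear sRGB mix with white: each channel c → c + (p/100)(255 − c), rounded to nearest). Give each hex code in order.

#70FCD5, #94FDDF, #B7FDEA, #DBFEF4

#4CFBCA is rgb(76, 251, 202).
20%: (76 + 35.8 = 111.8→112, 251 + 0.8 = 251.8→252, 202 + 10.6 = 212.6→213) → #70FCD5
40%: (76 + 71.6 = 147.6→148, 251 + 1.6 = 252.6→253, 202 + 21.2 = 223.2→223) → #94FDDF
60%: (76 + 107.4 = 183.4→183, 251 + 2.4 = 253.4→253, 202 + 31.8 = 233.8→234) → #B7FDEA
80%: (76 + 143.2 = 219.2→219, 251 + 3.2 = 254.2→254, 202 + 42.4 = 244.4→244) → #DBFEF4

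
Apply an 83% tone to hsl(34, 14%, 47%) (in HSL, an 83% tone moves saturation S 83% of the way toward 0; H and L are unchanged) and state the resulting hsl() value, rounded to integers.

hsl(34, 2%, 47%)

S moves 83% from 14 toward 0: 14 − 11.62 = 2.38 → 2.
H and L are unchanged.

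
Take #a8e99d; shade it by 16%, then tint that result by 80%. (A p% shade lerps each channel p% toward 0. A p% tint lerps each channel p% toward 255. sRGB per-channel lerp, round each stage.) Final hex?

#e8f3e6

#a8e99d is rgb(168, 233, 157).
Lerp each channel 16% toward 0:
  R: 168 + 0.16×(0−168) = 168 − 26.88 = 141.12 → 141
  G: 233 + 0.16×(0−233) = 233 − 37.28 = 195.72 → 196
  B: 157 + 0.16×(0−157) = 157 − 25.12 = 131.88 → 132
After the shade: rgb(141, 196, 132) = #8dc484.
An 80% tint moves each channel 80% toward 255:
  R: 141 + 0.8×(255−141) = 141 + 91.2 = 232.2 → 232
  G: 196 + 0.8×(255−196) = 196 + 47.2 = 243.2 → 243
  B: 132 + 98.4 = 230.4 → 230
rgb(232, 243, 230) = #e8f3e6.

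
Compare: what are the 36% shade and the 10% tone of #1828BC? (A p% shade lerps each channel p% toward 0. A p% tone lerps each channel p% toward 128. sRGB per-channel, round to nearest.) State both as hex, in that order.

#0F1A78, #2231B6

#1828BC is rgb(24, 40, 188).
36% shade:
  R: 24 + 0.36×(0−24) = 24 − 8.64 = 15.36 → 15
  G: 40 + 0.36×(0−40) = 40 − 14.4 = 25.6 → 26
  B: 188 − 67.68 = 120.32 → 120
  → #0F1A78
10% tone:
  R: 24 + 0.1×(128−24) = 24 + 10.4 = 34.4 → 34
  G: 40 + 0.1×(128−40) = 40 + 8.8 = 48.8 → 49
  B: 188 + 0.1×(128−188) = 188 − 6 = 182 → 182
  → #2231B6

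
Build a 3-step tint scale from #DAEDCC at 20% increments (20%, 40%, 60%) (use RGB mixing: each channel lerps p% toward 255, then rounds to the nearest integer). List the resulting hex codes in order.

#DAEDCC is rgb(218, 237, 204).
20%: (218 + 7.4 = 225.4→225, 237 + 3.6 = 240.6→241, 204 + 10.2 = 214.2→214) → #E1F1D6
40%: (218 + 14.8 = 232.8→233, 237 + 7.2 = 244.2→244, 204 + 20.4 = 224.4→224) → #E9F4E0
60%: (218 + 22.2 = 240.2→240, 237 + 10.8 = 247.8→248, 204 + 30.6 = 234.6→235) → #F0F8EB

#E1F1D6, #E9F4E0, #F0F8EB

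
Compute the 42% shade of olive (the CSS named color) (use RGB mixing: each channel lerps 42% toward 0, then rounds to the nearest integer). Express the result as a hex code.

#4a4a00

CSS olive is rgb(128, 128, 0).
Per channel, c → c + 0.42(0 − c):
  R: 128 − 53.76 = 74.24 → 74
  G: 128 + 0.42×(0−128) = 128 − 53.76 = 74.24 → 74
  B: 0 + 0.42×(0−0) = 0 + 0 = 0 → 0
rgb(74, 74, 0) = #4a4a00.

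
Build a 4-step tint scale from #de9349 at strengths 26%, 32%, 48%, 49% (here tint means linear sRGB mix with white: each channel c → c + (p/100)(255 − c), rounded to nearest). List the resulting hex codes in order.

#de9349 is rgb(222, 147, 73).
26%: (222 + 8.58 = 230.58→231, 147 + 28.08 = 175.08→175, 73 + 47.32 = 120.32→120) → #e7af78
32%: (222 + 10.56 = 232.56→233, 147 + 34.56 = 181.56→182, 73 + 58.24 = 131.24→131) → #e9b683
48%: (222 + 15.84 = 237.84→238, 147 + 51.84 = 198.84→199, 73 + 87.36 = 160.36→160) → #eec7a0
49%: (222 + 16.17 = 238.17→238, 147 + 52.92 = 199.92→200, 73 + 89.18 = 162.18→162) → #eec8a2

#e7af78, #e9b683, #eec7a0, #eec8a2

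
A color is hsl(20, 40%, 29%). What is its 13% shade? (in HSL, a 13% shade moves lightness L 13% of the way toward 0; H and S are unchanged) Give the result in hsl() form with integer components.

L moves 13% from 29 toward 0: 29 − 3.77 = 25.23 → 25.
H and S are unchanged.

hsl(20, 40%, 25%)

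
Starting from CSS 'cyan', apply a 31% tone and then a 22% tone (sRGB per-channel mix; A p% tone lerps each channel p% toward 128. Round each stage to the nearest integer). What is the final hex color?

CSS cyan is rgb(0, 255, 255).
A 31% tone moves each channel 31% toward 128:
  R: 0 + 0.31×(128−0) = 0 + 39.68 = 39.68 → 40
  G: 255 + 0.31×(128−255) = 255 − 39.37 = 215.63 → 216
  B: 255 − 39.37 = 215.63 → 216
After the tone: rgb(40, 216, 216) = #28d8d8.
A 22% tone moves each channel 22% toward 128:
  R: 40 + 19.36 = 59.36 → 59
  G: 216 − 19.36 = 196.64 → 197
  B: 216 + 0.22×(128−216) = 216 − 19.36 = 196.64 → 197
rgb(59, 197, 197) = #3bc5c5.

#3bc5c5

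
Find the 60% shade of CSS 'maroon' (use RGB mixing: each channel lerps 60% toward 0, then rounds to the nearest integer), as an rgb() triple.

CSS maroon is rgb(128, 0, 0).
A 60% shade moves each channel 60% toward 0:
  R: 128 + 0.6×(0−128) = 128 − 76.8 = 51.2 → 51
  G: 0 + 0 = 0 → 0
  B: 0 + 0.6×(0−0) = 0 + 0 = 0 → 0

rgb(51, 0, 0)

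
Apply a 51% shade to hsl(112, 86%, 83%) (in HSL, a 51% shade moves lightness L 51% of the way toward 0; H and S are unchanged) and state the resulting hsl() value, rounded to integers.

hsl(112, 86%, 41%)

L moves 51% from 83 toward 0: 83 − 42.33 = 40.67 → 41.
H and S are unchanged.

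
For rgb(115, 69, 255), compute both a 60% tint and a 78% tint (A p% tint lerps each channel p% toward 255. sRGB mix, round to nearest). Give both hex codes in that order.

60% tint:
  R: 115 + 0.6×(255−115) = 115 + 84 = 199 → 199
  G: 69 + 0.6×(255−69) = 69 + 111.6 = 180.6 → 181
  B: 255 + 0.6×(255−255) = 255 + 0 = 255 → 255
  → #C7B5FF
78% tint:
  R: 115 + 0.78×(255−115) = 115 + 109.2 = 224.2 → 224
  G: 69 + 145.08 = 214.08 → 214
  B: 255 + 0.78×(255−255) = 255 + 0 = 255 → 255
  → #E0D6FF

#C7B5FF, #E0D6FF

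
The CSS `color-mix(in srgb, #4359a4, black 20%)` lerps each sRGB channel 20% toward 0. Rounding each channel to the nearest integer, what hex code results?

#4359a4 is rgb(67, 89, 164).
A 20% shade moves each channel 20% toward 0:
  R: 67 + 0.2×(0−67) = 67 − 13.4 = 53.6 → 54
  G: 89 − 17.8 = 71.2 → 71
  B: 164 − 32.8 = 131.2 → 131
rgb(54, 71, 131) = #364783.

#364783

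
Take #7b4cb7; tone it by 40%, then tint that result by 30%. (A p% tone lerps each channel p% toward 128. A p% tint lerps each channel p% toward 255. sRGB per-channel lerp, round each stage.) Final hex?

#7b4cb7 is rgb(123, 76, 183).
Lerp each channel 40% toward 128:
  R: 123 + 0.4×(128−123) = 123 + 2 = 125 → 125
  G: 76 + 0.4×(128−76) = 76 + 20.8 = 96.8 → 97
  B: 183 + 0.4×(128−183) = 183 − 22 = 161 → 161
After the tone: rgb(125, 97, 161) = #7d61a1.
Lerp each channel 30% toward 255:
  R: 125 + 39 = 164 → 164
  G: 97 + 47.4 = 144.4 → 144
  B: 161 + 0.3×(255−161) = 161 + 28.2 = 189.2 → 189
rgb(164, 144, 189) = #a490bd.

#a490bd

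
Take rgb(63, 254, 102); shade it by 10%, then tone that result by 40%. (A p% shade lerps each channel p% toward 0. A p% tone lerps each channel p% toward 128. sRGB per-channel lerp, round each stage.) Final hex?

Lerp each channel 10% toward 0:
  R: 63 + 0.1×(0−63) = 63 − 6.3 = 56.7 → 57
  G: 254 + 0.1×(0−254) = 254 − 25.4 = 228.6 → 229
  B: 102 + 0.1×(0−102) = 102 − 10.2 = 91.8 → 92
After the shade: rgb(57, 229, 92) = #39E55C.
Lerp each channel 40% toward 128:
  R: 57 + 0.4×(128−57) = 57 + 28.4 = 85.4 → 85
  G: 229 + 0.4×(128−229) = 229 − 40.4 = 188.6 → 189
  B: 92 + 0.4×(128−92) = 92 + 14.4 = 106.4 → 106
rgb(85, 189, 106) = #55BD6A.

#55BD6A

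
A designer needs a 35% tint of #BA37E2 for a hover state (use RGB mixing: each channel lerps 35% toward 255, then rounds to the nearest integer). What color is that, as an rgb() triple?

#BA37E2 is rgb(186, 55, 226).
Lerp each channel 35% toward 255:
  R: 186 + 24.15 = 210.15 → 210
  G: 55 + 70 = 125 → 125
  B: 226 + 0.35×(255−226) = 226 + 10.15 = 236.15 → 236

rgb(210, 125, 236)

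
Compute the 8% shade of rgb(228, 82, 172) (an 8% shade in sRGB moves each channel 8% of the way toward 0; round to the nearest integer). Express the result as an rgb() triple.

An 8% shade moves each channel 8% toward 0:
  R: 228 + 0.08×(0−228) = 228 − 18.24 = 209.76 → 210
  G: 82 + 0.08×(0−82) = 82 − 6.56 = 75.44 → 75
  B: 172 − 13.76 = 158.24 → 158

rgb(210, 75, 158)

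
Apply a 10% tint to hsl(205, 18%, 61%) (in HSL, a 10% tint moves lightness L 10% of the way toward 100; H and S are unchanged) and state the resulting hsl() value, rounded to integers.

hsl(205, 18%, 65%)

L moves 10% from 61 toward 100: 61 + 3.9 = 64.9 → 65.
H and S are unchanged.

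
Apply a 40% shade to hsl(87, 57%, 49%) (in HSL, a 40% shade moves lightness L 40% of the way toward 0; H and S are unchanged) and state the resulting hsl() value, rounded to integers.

hsl(87, 57%, 29%)

L moves 40% from 49 toward 0: 49 − 19.6 = 29.4 → 29.
H and S are unchanged.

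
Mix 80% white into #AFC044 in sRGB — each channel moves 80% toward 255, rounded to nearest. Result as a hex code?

#EFF2DA

#AFC044 is rgb(175, 192, 68).
An 80% tint moves each channel 80% toward 255:
  R: 175 + 0.8×(255−175) = 175 + 64 = 239 → 239
  G: 192 + 0.8×(255−192) = 192 + 50.4 = 242.4 → 242
  B: 68 + 149.6 = 217.6 → 218
rgb(239, 242, 218) = #EFF2DA.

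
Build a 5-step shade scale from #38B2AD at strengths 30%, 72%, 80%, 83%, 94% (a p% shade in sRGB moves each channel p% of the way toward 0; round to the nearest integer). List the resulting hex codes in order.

#277D79, #103230, #0B2423, #0A1E1D, #030B0A

#38B2AD is rgb(56, 178, 173).
30%: (56 − 16.8 = 39.2→39, 178 − 53.4 = 124.6→125, 173 − 51.9 = 121.1→121) → #277D79
72%: (56 − 40.32 = 15.68→16, 178 − 128.16 = 49.84→50, 173 − 124.56 = 48.44→48) → #103230
80%: (56 − 44.8 = 11.2→11, 178 − 142.4 = 35.6→36, 173 − 138.4 = 34.6→35) → #0B2423
83%: (56 − 46.48 = 9.52→10, 178 − 147.74 = 30.26→30, 173 − 143.59 = 29.41→29) → #0A1E1D
94%: (56 − 52.64 = 3.36→3, 178 − 167.32 = 10.68→11, 173 − 162.62 = 10.38→10) → #030B0A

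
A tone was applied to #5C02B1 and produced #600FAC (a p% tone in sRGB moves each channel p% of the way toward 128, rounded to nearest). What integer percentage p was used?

10%

#5C02B1 is rgb(92, 2, 177); #600FAC is rgb(96, 15, 172).
On the G channel (widest range): 15 ≈ 2 + (p/100)(128 − 2), so p ≈ 100×(15 − 2)/(128 − 2) = 1300/126 = 10.32.
p = 10 reproduces all three channels after rounding.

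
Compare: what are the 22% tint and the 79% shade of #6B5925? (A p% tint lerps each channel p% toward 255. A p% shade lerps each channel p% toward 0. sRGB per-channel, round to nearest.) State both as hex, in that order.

#8C7E55, #161308

#6B5925 is rgb(107, 89, 37).
22% tint:
  R: 107 + 32.56 = 139.56 → 140
  G: 89 + 36.52 = 125.52 → 126
  B: 37 + 47.96 = 84.96 → 85
  → #8C7E55
79% shade:
  R: 107 − 84.53 = 22.47 → 22
  G: 89 + 0.79×(0−89) = 89 − 70.31 = 18.69 → 19
  B: 37 + 0.79×(0−37) = 37 − 29.23 = 7.77 → 8
  → #161308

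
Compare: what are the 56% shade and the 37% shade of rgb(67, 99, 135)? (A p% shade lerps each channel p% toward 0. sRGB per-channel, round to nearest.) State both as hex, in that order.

#1D2C3B, #2A3E55

56% shade:
  R: 67 + 0.56×(0−67) = 67 − 37.52 = 29.48 → 29
  G: 99 + 0.56×(0−99) = 99 − 55.44 = 43.56 → 44
  B: 135 + 0.56×(0−135) = 135 − 75.6 = 59.4 → 59
  → #1D2C3B
37% shade:
  R: 67 − 24.79 = 42.21 → 42
  G: 99 + 0.37×(0−99) = 99 − 36.63 = 62.37 → 62
  B: 135 + 0.37×(0−135) = 135 − 49.95 = 85.05 → 85
  → #2A3E55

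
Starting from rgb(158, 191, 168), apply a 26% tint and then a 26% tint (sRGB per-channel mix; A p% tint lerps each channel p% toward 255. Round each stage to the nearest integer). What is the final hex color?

#cadcd0

A 26% tint moves each channel 26% toward 255:
  R: 158 + 0.26×(255−158) = 158 + 25.22 = 183.22 → 183
  G: 191 + 0.26×(255−191) = 191 + 16.64 = 207.64 → 208
  B: 168 + 0.26×(255−168) = 168 + 22.62 = 190.62 → 191
After the tint: rgb(183, 208, 191) = #b7d0bf.
A 26% tint moves each channel 26% toward 255:
  R: 183 + 0.26×(255−183) = 183 + 18.72 = 201.72 → 202
  G: 208 + 0.26×(255−208) = 208 + 12.22 = 220.22 → 220
  B: 191 + 16.64 = 207.64 → 208
rgb(202, 220, 208) = #cadcd0.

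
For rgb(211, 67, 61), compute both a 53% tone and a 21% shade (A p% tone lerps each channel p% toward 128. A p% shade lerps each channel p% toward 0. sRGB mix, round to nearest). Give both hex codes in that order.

#A76361, #A73530

53% tone:
  R: 211 + 0.53×(128−211) = 211 − 43.99 = 167.01 → 167
  G: 67 + 0.53×(128−67) = 67 + 32.33 = 99.33 → 99
  B: 61 + 0.53×(128−61) = 61 + 35.51 = 96.51 → 97
  → #A76361
21% shade:
  R: 211 + 0.21×(0−211) = 211 − 44.31 = 166.69 → 167
  G: 67 − 14.07 = 52.93 → 53
  B: 61 + 0.21×(0−61) = 61 − 12.81 = 48.19 → 48
  → #A73530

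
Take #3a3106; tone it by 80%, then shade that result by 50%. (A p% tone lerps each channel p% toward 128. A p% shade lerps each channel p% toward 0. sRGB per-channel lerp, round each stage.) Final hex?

#3a3106 is rgb(58, 49, 6).
An 80% tone moves each channel 80% toward 128:
  R: 58 + 0.8×(128−58) = 58 + 56 = 114 → 114
  G: 49 + 0.8×(128−49) = 49 + 63.2 = 112.2 → 112
  B: 6 + 0.8×(128−6) = 6 + 97.6 = 103.6 → 104
After the tone: rgb(114, 112, 104) = #727068.
A 50% shade moves each channel 50% toward 0:
  R: 114 + 0.5×(0−114) = 114 − 57 = 57 → 57
  G: 112 + 0.5×(0−112) = 112 − 56 = 56 → 56
  B: 104 + 0.5×(0−104) = 104 − 52 = 52 → 52
rgb(57, 56, 52) = #393834.

#393834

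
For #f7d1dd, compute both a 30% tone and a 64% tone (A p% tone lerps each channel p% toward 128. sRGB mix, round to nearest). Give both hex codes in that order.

#d3b9c1, #ab9da1

#f7d1dd is rgb(247, 209, 221).
30% tone:
  R: 247 − 35.7 = 211.3 → 211
  G: 209 − 24.3 = 184.7 → 185
  B: 221 + 0.3×(128−221) = 221 − 27.9 = 193.1 → 193
  → #d3b9c1
64% tone:
  R: 247 + 0.64×(128−247) = 247 − 76.16 = 170.84 → 171
  G: 209 + 0.64×(128−209) = 209 − 51.84 = 157.16 → 157
  B: 221 + 0.64×(128−221) = 221 − 59.52 = 161.48 → 161
  → #ab9da1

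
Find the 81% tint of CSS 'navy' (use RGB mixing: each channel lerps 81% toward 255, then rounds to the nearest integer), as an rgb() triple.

CSS navy is rgb(0, 0, 128).
An 81% tint moves each channel 81% toward 255:
  R: 0 + 0.81×(255−0) = 0 + 206.55 = 206.55 → 207
  G: 0 + 0.81×(255−0) = 0 + 206.55 = 206.55 → 207
  B: 128 + 102.87 = 230.87 → 231

rgb(207, 207, 231)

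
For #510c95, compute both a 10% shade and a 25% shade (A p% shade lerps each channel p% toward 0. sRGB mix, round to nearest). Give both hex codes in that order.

#510c95 is rgb(81, 12, 149).
10% shade:
  R: 81 + 0.1×(0−81) = 81 − 8.1 = 72.9 → 73
  G: 12 + 0.1×(0−12) = 12 − 1.2 = 10.8 → 11
  B: 149 + 0.1×(0−149) = 149 − 14.9 = 134.1 → 134
  → #490b86
25% shade:
  R: 81 − 20.25 = 60.75 → 61
  G: 12 − 3 = 9 → 9
  B: 149 − 37.25 = 111.75 → 112
  → #3d0970

#490b86, #3d0970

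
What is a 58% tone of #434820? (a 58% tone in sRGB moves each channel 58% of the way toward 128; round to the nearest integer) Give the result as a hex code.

#666858

#434820 is rgb(67, 72, 32).
Per channel, c → c + 0.58(128 − c):
  R: 67 + 35.38 = 102.38 → 102
  G: 72 + 32.48 = 104.48 → 104
  B: 32 + 0.58×(128−32) = 32 + 55.68 = 87.68 → 88
rgb(102, 104, 88) = #666858.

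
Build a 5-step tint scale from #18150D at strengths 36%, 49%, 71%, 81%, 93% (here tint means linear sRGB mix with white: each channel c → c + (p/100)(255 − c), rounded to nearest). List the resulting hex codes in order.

#6B6964, #898884, #BCBBB9, #D3D3D1, #EFEFEE

#18150D is rgb(24, 21, 13).
36%: (24 + 83.16 = 107.16→107, 21 + 84.24 = 105.24→105, 13 + 87.12 = 100.12→100) → #6B6964
49%: (24 + 113.19 = 137.19→137, 21 + 114.66 = 135.66→136, 13 + 118.58 = 131.58→132) → #898884
71%: (24 + 164.01 = 188.01→188, 21 + 166.14 = 187.14→187, 13 + 171.82 = 184.82→185) → #BCBBB9
81%: (24 + 187.11 = 211.11→211, 21 + 189.54 = 210.54→211, 13 + 196.02 = 209.02→209) → #D3D3D1
93%: (24 + 214.83 = 238.83→239, 21 + 217.62 = 238.62→239, 13 + 225.06 = 238.06→238) → #EFEFEE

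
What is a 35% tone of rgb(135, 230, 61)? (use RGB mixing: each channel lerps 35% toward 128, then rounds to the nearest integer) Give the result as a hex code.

#85C254

A 35% tone moves each channel 35% toward 128:
  R: 135 − 2.45 = 132.55 → 133
  G: 230 + 0.35×(128−230) = 230 − 35.7 = 194.3 → 194
  B: 61 + 0.35×(128−61) = 61 + 23.45 = 84.45 → 84
rgb(133, 194, 84) = #85C254.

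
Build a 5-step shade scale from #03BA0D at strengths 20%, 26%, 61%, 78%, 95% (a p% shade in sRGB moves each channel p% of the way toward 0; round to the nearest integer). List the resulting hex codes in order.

#02950A, #028A0A, #014905, #012903, #000901

#03BA0D is rgb(3, 186, 13).
20%: (3 − 0.6 = 2.4→2, 186 − 37.2 = 148.8→149, 13 − 2.6 = 10.4→10) → #02950A
26%: (3 − 0.78 = 2.22→2, 186 − 48.36 = 137.64→138, 13 − 3.38 = 9.62→10) → #028A0A
61%: (3 − 1.83 = 1.17→1, 186 − 113.46 = 72.54→73, 13 − 7.93 = 5.07→5) → #014905
78%: (3 − 2.34 = 0.66→1, 186 − 145.08 = 40.92→41, 13 − 10.14 = 2.86→3) → #012903
95%: (3 − 2.85 = 0.15→0, 186 − 176.7 = 9.3→9, 13 − 12.35 = 0.65→1) → #000901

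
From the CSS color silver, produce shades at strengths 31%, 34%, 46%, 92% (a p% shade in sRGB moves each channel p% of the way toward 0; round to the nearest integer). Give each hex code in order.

CSS silver is rgb(192, 192, 192).
31%: (192 − 59.52 = 132.48→132, 192 − 59.52 = 132.48→132, 192 − 59.52 = 132.48→132) → #848484
34%: (192 − 65.28 = 126.72→127, 192 − 65.28 = 126.72→127, 192 − 65.28 = 126.72→127) → #7F7F7F
46%: (192 − 88.32 = 103.68→104, 192 − 88.32 = 103.68→104, 192 − 88.32 = 103.68→104) → #686868
92%: (192 − 176.64 = 15.36→15, 192 − 176.64 = 15.36→15, 192 − 176.64 = 15.36→15) → #0F0F0F

#848484, #7F7F7F, #686868, #0F0F0F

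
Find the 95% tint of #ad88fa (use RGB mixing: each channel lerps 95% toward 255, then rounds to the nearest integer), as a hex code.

#fbf9ff

#ad88fa is rgb(173, 136, 250).
Per channel, c → c + 0.95(255 − c):
  R: 173 + 0.95×(255−173) = 173 + 77.9 = 250.9 → 251
  G: 136 + 113.05 = 249.05 → 249
  B: 250 + 0.95×(255−250) = 250 + 4.75 = 254.75 → 255
rgb(251, 249, 255) = #fbf9ff.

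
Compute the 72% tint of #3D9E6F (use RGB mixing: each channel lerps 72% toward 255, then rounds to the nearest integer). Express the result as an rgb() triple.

rgb(201, 228, 215)

#3D9E6F is rgb(61, 158, 111).
A 72% tint moves each channel 72% toward 255:
  R: 61 + 0.72×(255−61) = 61 + 139.68 = 200.68 → 201
  G: 158 + 69.84 = 227.84 → 228
  B: 111 + 0.72×(255−111) = 111 + 103.68 = 214.68 → 215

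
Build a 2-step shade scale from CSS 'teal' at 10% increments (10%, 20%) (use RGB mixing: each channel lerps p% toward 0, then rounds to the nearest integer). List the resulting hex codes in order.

#007373, #006666

CSS teal is rgb(0, 128, 128).
10%: (0→0, 128 − 12.8 = 115.2→115, 128 − 12.8 = 115.2→115) → #007373
20%: (0→0, 128 − 25.6 = 102.4→102, 128 − 25.6 = 102.4→102) → #006666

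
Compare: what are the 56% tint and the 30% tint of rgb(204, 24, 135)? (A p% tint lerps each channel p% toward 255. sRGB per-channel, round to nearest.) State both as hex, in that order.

56% tint:
  R: 204 + 28.56 = 232.56 → 233
  G: 24 + 0.56×(255−24) = 24 + 129.36 = 153.36 → 153
  B: 135 + 67.2 = 202.2 → 202
  → #e999ca
30% tint:
  R: 204 + 15.3 = 219.3 → 219
  G: 24 + 0.3×(255−24) = 24 + 69.3 = 93.3 → 93
  B: 135 + 0.3×(255−135) = 135 + 36 = 171 → 171
  → #db5dab

#e999ca, #db5dab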